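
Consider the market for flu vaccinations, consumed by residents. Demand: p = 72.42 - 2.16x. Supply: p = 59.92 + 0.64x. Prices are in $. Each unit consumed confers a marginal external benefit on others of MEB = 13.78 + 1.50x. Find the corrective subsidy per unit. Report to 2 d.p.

Social marginal benefit = demand + MEB = 86.20 - 0.66x.
Set SMB = MC: 86.20 - 0.66x = 59.92 + 0.64x → x* = 20.2154.
The Pigouvian subsidy equals MEB at x*: 13.78 + 1.50×20.2154 = 44.1031.

subsidy = $44.10 per unit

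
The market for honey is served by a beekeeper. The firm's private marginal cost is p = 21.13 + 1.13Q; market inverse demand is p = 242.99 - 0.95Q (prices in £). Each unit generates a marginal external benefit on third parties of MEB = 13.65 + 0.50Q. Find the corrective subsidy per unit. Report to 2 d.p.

subsidy = £88.18 per unit

Social marginal cost = private MC − MEB = 7.48 + 0.63Q.
Set SMC = demand: 7.48 + 0.63Q = 242.99 - 0.95Q → Q* = 149.0570.
The Pigouvian subsidy equals MEB at Q*: 13.65 + 0.50×149.0570 = 88.1785.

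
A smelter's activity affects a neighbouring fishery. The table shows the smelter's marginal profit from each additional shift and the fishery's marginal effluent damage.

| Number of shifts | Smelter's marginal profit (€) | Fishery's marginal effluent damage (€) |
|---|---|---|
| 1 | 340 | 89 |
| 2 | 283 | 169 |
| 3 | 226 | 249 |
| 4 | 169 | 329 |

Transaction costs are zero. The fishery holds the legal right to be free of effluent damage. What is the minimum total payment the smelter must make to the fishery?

€258

Efficient level: marginal profit ≥ marginal effluent damage through level 2, so k* = 2.
With the fishery holding the right, the smelter must at least compensate total damage at k*: 89 + 169 = 258.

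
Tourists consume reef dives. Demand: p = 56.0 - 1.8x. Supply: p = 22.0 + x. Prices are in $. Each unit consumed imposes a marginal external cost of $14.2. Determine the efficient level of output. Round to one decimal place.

x* = 7.1

Social marginal benefit = demand − MEC = 41.8 - 1.8x.
Set SMB = MC: 41.8 - 1.8x = 22.0 + x → x* = 7.0714.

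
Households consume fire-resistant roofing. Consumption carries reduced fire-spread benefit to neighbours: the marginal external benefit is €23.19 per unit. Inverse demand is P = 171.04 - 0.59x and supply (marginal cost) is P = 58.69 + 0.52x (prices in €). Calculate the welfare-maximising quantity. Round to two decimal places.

x* = 122.11

Social marginal benefit = demand + MEB = 194.23 - 0.59x.
Set SMB = MC: 194.23 - 0.59x = 58.69 + 0.52x → x* = 122.1081.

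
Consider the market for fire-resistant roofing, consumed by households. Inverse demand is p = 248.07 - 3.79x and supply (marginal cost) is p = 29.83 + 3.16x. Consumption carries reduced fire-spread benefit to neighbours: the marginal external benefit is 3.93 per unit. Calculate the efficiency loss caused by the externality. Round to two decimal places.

Market equilibrium (private): 29.83 + 3.16x = 248.07 - 3.79x → x_m = 31.4014.
Social marginal benefit = demand + MEB = 252.00 - 3.79x.
Set SMB = MC: 252.00 - 3.79x = 29.83 + 3.16x → x* = 31.9669.
The loss is the area between SMB and MC from x* to x_m; with linear curves that's a triangle of height MEB(x_m).
DWL = ½ × 0.5655 × 3.9300 = 1.1112.

DWL = 1.11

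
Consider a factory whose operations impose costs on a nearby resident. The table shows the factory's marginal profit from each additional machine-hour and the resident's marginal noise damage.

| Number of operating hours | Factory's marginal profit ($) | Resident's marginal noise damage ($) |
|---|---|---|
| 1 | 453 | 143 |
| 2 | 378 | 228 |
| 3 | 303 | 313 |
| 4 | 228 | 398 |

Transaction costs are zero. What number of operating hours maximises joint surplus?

2

Bargaining reaches the level where marginal profit last exceeds marginal noise damage.
That holds through level 2 (378 ≥ 228) but not at 3 (303 < 313).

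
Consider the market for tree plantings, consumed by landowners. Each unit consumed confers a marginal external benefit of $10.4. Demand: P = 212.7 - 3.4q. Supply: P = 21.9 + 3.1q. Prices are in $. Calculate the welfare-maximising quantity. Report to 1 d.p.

Social marginal benefit = demand + MEB = 223.1 - 3.4q.
Set SMB = MC: 223.1 - 3.4q = 21.9 + 3.1q → q* = 30.9538.

q* = 31.0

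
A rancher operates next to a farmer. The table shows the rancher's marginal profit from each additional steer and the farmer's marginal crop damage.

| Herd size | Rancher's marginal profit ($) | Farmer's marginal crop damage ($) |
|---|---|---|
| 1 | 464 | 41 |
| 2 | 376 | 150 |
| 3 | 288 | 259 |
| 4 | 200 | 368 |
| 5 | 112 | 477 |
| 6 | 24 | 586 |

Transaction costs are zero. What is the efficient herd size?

Bargaining reaches the level where marginal profit last exceeds marginal crop damage.
That holds through level 3 (288 ≥ 259) but not at 4 (200 < 368).

3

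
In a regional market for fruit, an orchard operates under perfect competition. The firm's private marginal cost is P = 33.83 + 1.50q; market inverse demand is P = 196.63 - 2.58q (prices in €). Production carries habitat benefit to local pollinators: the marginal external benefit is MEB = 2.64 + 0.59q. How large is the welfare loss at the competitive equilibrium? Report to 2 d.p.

DWL = €98.21

Market equilibrium (private): 33.83 + 1.50q = 196.63 - 2.58q → q_m = 39.9020.
Social marginal cost = private MC − MEB = 31.19 + 0.91q.
Set SMC = demand: 31.19 + 0.91q = 196.63 - 2.58q → q* = 47.4040.
The welfare-loss triangle has base |q_m − q*| and height MEB(q_m) (the vertical gap between SMC and demand is zero at q* and MEB at q_m).
DWL = ½ × 7.5020 × 26.1822 = 98.2094.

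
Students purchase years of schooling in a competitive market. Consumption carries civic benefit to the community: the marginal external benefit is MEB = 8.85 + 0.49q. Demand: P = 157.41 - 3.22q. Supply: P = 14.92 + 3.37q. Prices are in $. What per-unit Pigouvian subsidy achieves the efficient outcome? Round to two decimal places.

subsidy = $21.01 per unit

Social marginal benefit = demand + MEB = 166.26 - 2.73q.
Set SMB = MC: 166.26 - 2.73q = 14.92 + 3.37q → q* = 24.8098.
The Pigouvian subsidy equals MEB at q*: 8.85 + 0.49×24.8098 = 21.0068.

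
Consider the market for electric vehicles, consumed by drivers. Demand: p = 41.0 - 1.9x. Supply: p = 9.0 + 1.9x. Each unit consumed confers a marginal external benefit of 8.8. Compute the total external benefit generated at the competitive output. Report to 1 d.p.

Market equilibrium (private): 9.0 + 1.9x = 41.0 - 1.9x → x_m = 8.4211.
Total external benefit = MEB × x_m = 8.8 × 8.4211 = 74.1057.

74.1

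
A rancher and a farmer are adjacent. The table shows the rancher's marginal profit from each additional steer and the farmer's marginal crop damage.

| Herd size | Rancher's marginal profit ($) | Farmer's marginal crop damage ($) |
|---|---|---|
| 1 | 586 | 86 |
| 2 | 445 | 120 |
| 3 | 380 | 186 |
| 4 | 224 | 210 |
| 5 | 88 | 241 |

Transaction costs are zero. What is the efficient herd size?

4

Bargaining reaches the level where marginal profit last exceeds marginal crop damage.
That holds through level 4 (224 ≥ 210) but not at 5 (88 < 241).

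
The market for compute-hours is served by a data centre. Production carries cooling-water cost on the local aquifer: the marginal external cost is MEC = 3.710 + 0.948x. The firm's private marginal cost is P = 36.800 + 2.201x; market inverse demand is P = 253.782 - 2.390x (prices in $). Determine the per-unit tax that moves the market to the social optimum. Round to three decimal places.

tax = $40.212 per unit

Social marginal cost = private MC + MEC = 40.510 + 3.149x.
Set SMC = demand: 40.510 + 3.149x = 253.782 - 2.390x → x* = 38.5037.
The Pigouvian tax equals MEC at x*: 3.710 + 0.948×38.5037 = 40.2115.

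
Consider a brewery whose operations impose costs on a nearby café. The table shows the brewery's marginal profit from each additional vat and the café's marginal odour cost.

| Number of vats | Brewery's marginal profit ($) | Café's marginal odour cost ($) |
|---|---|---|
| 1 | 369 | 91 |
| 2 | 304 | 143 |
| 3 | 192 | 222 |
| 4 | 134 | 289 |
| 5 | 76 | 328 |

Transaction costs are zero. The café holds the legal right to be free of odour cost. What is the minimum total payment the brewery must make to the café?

Efficient level: marginal profit ≥ marginal odour cost through level 2, so k* = 2.
With the café holding the right, the brewery must at least compensate total damage at k*: 91 + 143 = 234.

$234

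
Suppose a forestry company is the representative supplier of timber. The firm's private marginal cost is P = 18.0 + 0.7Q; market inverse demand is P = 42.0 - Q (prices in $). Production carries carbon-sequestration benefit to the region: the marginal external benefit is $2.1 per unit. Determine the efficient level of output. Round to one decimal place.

Q* = 15.4

Social marginal cost = private MC − MEB = 15.9 + 0.7Q.
Set SMC = demand: 15.9 + 0.7Q = 42.0 - Q → Q* = 15.3529.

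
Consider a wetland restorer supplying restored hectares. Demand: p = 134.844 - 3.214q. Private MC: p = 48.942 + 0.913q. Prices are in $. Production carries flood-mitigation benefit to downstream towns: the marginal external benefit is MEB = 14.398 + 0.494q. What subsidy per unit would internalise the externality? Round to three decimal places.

subsidy = $28.036 per unit

Social marginal cost = private MC − MEB = 34.544 + 0.419q.
Set SMC = demand: 34.544 + 0.419q = 134.844 - 3.214q → q* = 27.6080.
The Pigouvian subsidy equals MEB at q*: 14.398 + 0.494×27.6080 = 28.0364.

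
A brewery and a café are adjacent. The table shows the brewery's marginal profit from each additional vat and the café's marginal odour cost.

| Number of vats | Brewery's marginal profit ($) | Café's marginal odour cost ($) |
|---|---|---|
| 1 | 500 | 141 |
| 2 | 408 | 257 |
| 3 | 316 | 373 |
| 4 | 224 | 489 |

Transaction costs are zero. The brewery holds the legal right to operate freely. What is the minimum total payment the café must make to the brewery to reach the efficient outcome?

Left alone the brewery would choose level 4 (marginal profit stays positive).
Efficient level: k* = 2 (marginal profit ≥ marginal odour cost through 2).
The café must at least cover the brewery's forgone profit from cutting 4→2: 316 + 224 = 540.

$540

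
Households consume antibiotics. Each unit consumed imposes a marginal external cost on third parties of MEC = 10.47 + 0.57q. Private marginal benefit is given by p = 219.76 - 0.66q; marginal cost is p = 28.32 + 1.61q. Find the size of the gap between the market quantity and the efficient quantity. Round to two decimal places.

Market equilibrium (private): 28.32 + 1.61q = 219.76 - 0.66q → q_m = 84.3348.
Social marginal benefit = demand − MEC = 209.29 - 1.23q.
Set SMB = MC: 209.29 - 1.23q = 28.32 + 1.61q → q* = 63.7218.
Gap = |84.3348 − 63.7218| = 20.6130.

20.61 units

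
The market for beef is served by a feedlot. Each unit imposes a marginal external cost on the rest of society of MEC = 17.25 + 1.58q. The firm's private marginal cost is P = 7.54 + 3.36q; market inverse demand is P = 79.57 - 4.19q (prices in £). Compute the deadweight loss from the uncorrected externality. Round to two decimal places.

DWL = £57.22

Market equilibrium (private): 7.54 + 3.36q = 79.57 - 4.19q → q_m = 9.5404.
Social marginal cost = private MC + MEC = 24.79 + 4.94q.
Set SMC = demand: 24.79 + 4.94q = 79.57 - 4.19q → q* = 6.0000.
Between q* and q_m the wedge SMC − demand runs linearly from 0 to MEC(q_m), so the loss is a triangle.
DWL = ½ × 3.5404 × 32.3238 = 57.2196.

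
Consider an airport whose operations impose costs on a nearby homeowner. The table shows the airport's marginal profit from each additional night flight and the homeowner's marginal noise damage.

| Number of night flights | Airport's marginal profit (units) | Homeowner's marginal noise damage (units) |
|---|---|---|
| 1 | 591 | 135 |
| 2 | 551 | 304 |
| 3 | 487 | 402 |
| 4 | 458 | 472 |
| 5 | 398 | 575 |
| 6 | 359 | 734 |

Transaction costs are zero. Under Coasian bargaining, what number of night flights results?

Bargaining reaches the level where marginal profit last exceeds marginal noise damage.
That holds through level 3 (487 ≥ 402) but not at 4 (458 < 472).

3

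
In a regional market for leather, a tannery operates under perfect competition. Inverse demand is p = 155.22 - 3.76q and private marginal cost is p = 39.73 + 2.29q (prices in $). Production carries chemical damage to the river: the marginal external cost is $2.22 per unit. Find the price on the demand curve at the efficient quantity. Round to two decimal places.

P = $84.82

Social marginal cost = private MC + MEC = 41.95 + 2.29q.
Set SMC = demand: 41.95 + 2.29q = 155.22 - 3.76q → q* = 18.7223.
Consumer price on the demand curve at q*: 155.22 − 3.76×18.7223 = 84.8242.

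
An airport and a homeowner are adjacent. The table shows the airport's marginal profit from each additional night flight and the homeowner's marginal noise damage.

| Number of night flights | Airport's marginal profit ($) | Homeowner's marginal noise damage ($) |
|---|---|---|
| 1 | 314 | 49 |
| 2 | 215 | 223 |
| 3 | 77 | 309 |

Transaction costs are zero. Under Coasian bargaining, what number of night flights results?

1

Bargaining reaches the level where marginal profit last exceeds marginal noise damage.
That holds through level 1 (314 ≥ 49) but not at 2 (215 < 223).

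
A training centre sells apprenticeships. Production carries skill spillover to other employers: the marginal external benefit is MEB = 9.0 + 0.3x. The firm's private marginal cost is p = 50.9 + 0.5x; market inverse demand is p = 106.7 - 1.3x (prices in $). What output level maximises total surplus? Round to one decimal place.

x* = 43.2

Social marginal cost = private MC − MEB = 41.9 + 0.2x.
Set SMC = demand: 41.9 + 0.2x = 106.7 - 1.3x → x* = 43.2000.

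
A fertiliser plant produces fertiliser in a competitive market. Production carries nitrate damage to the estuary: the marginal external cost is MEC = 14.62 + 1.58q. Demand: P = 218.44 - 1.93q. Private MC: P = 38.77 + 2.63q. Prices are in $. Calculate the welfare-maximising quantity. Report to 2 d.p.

Social marginal cost = private MC + MEC = 53.39 + 4.21q.
Set SMC = demand: 53.39 + 4.21q = 218.44 - 1.93q → q* = 26.8811.

q* = 26.88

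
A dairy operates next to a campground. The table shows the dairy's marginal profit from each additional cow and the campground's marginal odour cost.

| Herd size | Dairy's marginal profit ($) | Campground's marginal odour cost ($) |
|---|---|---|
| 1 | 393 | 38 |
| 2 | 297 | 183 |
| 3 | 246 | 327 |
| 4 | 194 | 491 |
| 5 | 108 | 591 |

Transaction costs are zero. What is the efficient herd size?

Bargaining reaches the level where marginal profit last exceeds marginal odour cost.
That holds through level 2 (297 ≥ 183) but not at 3 (246 < 327).

2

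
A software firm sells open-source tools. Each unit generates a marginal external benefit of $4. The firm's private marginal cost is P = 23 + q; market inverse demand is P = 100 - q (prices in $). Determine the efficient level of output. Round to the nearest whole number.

Social marginal cost = private MC − MEB = 19 + q.
Set SMC = demand: 19 + q = 100 - q → q* = 40.5000.

q* = 41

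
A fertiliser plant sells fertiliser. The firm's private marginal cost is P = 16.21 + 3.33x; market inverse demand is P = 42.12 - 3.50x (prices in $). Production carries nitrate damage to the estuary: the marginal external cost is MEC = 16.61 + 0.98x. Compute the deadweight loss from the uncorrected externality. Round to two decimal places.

DWL = $26.45

Market equilibrium (private): 16.21 + 3.33x = 42.12 - 3.50x → x_m = 3.7936.
Social marginal cost = private MC + MEC = 32.82 + 4.31x.
Set SMC = demand: 32.82 + 4.31x = 42.12 - 3.50x → x* = 1.1908.
Height of the DWL triangle at x_m is SMC(x_m) − demand(x_m) = MEC(x_m) = 20.3277.
DWL = ½ × 2.6028 × 20.3277 = 26.4545.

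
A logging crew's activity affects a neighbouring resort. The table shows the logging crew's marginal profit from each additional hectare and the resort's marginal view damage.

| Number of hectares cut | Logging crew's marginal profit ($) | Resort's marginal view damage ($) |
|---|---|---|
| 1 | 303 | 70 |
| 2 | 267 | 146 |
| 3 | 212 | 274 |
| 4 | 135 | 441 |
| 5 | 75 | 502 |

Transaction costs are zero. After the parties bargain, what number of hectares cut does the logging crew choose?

Bargaining reaches the level where marginal profit last exceeds marginal view damage.
That holds through level 2 (267 ≥ 146) but not at 3 (212 < 274).

2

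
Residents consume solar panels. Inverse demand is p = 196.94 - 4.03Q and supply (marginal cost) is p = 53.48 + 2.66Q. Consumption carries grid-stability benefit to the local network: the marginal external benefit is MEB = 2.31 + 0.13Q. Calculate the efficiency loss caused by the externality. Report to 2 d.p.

Market equilibrium (private): 53.48 + 2.66Q = 196.94 - 4.03Q → Q_m = 21.4439.
Social marginal benefit = demand + MEB = 199.25 - 3.90Q.
Set SMB = MC: 199.25 - 3.90Q = 53.48 + 2.66Q → Q* = 22.2210.
The loss is the area between SMB and MC from Q* to Q_m; with linear curves that's a triangle of height MEB(Q_m).
DWL = ½ × 0.7771 × 5.0977 = 1.9807.

DWL = 1.98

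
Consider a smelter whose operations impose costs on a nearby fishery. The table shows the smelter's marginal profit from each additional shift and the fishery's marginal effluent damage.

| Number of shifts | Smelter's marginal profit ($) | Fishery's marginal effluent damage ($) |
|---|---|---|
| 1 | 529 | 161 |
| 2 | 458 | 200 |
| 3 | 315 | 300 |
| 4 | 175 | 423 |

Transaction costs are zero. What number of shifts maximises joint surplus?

3

Bargaining reaches the level where marginal profit last exceeds marginal effluent damage.
That holds through level 3 (315 ≥ 300) but not at 4 (175 < 423).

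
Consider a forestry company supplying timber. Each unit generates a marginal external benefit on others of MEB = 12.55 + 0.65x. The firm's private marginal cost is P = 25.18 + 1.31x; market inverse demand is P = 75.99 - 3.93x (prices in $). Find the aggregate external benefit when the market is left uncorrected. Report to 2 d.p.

Market equilibrium (private): 25.18 + 1.31x = 75.99 - 3.93x → x_m = 9.6966.
Total external benefit = ∫₀^{x_m} (12.55 + 0.65x) dx = 12.55×9.6966 + ½×0.65×9.6966² = 152.2501.

$152.25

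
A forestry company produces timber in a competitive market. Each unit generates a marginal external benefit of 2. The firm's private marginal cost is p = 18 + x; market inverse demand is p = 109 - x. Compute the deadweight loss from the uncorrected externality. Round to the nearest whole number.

DWL = 1

Market equilibrium (private): 18 + x = 109 - x → x_m = 45.5000.
Social marginal cost = private MC − MEB = 16 + x.
Set SMC = demand: 16 + x = 109 - x → x* = 46.5000.
The loss is the area between SMC and demand from x* to x_m; with linear curves that's a triangle of height MEB(x_m).
DWL = ½ × 1.0000 × 2.0000 = 1.0000.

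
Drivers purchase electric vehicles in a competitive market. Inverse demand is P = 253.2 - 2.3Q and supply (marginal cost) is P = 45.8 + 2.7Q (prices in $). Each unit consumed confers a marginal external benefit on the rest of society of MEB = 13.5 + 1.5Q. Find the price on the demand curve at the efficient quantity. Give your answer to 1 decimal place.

Social marginal benefit = demand + MEB = 266.7 - 0.8Q.
Set SMB = MC: 266.7 - 0.8Q = 45.8 + 2.7Q → Q* = 63.1143.
Consumer price on the demand curve at Q*: 253.2 − 2.3×63.1143 = 108.0371.

P = $108.0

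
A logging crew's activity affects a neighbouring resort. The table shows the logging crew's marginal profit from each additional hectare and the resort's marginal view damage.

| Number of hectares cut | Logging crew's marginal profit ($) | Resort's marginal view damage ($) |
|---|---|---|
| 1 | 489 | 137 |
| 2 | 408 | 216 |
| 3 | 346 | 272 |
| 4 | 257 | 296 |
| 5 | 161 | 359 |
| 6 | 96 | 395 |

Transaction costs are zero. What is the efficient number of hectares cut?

Bargaining reaches the level where marginal profit last exceeds marginal view damage.
That holds through level 3 (346 ≥ 272) but not at 4 (257 < 296).

3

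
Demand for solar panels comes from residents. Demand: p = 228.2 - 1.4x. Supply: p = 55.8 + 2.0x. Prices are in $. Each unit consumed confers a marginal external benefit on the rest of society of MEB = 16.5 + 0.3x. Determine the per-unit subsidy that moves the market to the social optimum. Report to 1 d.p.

Social marginal benefit = demand + MEB = 244.7 - 1.1x.
Set SMB = MC: 244.7 - 1.1x = 55.8 + 2.0x → x* = 60.9355.
The Pigouvian subsidy equals MEB at x*: 16.5 + 0.3×60.9355 = 34.7807.

subsidy = $34.8 per unit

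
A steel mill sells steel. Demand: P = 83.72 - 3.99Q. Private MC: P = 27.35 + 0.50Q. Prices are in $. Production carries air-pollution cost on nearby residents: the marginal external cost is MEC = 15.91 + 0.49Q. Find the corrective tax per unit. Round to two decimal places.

Social marginal cost = private MC + MEC = 43.26 + 0.99Q.
Set SMC = demand: 43.26 + 0.99Q = 83.72 - 3.99Q → Q* = 8.1245.
The Pigouvian tax equals MEC at Q*: 15.91 + 0.49×8.1245 = 19.8910.

tax = $19.89 per unit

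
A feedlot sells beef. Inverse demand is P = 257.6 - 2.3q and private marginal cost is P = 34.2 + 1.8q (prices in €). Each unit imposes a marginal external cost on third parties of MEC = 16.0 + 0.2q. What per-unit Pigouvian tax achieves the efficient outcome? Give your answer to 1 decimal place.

tax = €25.6 per unit

Social marginal cost = private MC + MEC = 50.2 + 2.0q.
Set SMC = demand: 50.2 + 2.0q = 257.6 - 2.3q → q* = 48.2326.
The Pigouvian tax equals MEC at q*: 16.0 + 0.2×48.2326 = 25.6465.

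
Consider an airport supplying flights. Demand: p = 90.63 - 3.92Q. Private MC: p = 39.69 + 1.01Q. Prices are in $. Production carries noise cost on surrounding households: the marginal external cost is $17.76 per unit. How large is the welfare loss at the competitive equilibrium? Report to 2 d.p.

Market equilibrium (private): 39.69 + 1.01Q = 90.63 - 3.92Q → Q_m = 10.3327.
Social marginal cost = private MC + MEC = 57.45 + 1.01Q.
Set SMC = demand: 57.45 + 1.01Q = 90.63 - 3.92Q → Q* = 6.7302.
Between Q* and Q_m the wedge SMC − demand runs linearly from 0 to MEC(Q_m), so the loss is a triangle.
DWL = ½ × 3.6025 × 17.7600 = 31.9902.

DWL = $31.99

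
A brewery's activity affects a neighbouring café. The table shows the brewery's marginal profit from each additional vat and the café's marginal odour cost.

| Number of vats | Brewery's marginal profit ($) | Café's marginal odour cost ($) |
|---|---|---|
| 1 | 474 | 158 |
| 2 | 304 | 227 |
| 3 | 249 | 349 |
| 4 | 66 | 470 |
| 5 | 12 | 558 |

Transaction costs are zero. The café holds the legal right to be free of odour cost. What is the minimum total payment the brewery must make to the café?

Efficient level: marginal profit ≥ marginal odour cost through level 2, so k* = 2.
With the café holding the right, the brewery must at least compensate total damage at k*: 158 + 227 = 385.

$385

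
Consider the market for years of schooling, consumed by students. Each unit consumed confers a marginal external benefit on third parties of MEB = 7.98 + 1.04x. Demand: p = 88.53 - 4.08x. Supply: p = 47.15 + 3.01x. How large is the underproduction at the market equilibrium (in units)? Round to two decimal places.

2.32 units

Market equilibrium (private): 47.15 + 3.01x = 88.53 - 4.08x → x_m = 5.8364.
Social marginal benefit = demand + MEB = 96.51 - 3.04x.
Set SMB = MC: 96.51 - 3.04x = 47.15 + 3.01x → x* = 8.1587.
Gap = |5.8364 − 8.1587| = 2.3223.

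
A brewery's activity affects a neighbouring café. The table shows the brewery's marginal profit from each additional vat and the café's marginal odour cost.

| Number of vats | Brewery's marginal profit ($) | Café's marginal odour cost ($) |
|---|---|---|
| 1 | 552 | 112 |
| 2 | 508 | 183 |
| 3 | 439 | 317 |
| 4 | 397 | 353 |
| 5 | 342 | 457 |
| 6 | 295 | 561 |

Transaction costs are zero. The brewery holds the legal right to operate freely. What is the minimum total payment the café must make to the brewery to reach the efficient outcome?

$637

Left alone the brewery would choose level 6 (marginal profit stays positive).
Efficient level: k* = 4 (marginal profit ≥ marginal odour cost through 4).
The café must at least cover the brewery's forgone profit from cutting 6→4: 342 + 295 = 637.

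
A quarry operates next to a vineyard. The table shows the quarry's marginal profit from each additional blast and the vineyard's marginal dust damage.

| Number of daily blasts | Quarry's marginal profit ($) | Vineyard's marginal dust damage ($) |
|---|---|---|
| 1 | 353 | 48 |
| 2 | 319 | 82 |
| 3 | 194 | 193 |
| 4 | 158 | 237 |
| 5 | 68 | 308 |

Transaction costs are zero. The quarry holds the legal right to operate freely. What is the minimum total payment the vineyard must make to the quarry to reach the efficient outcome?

Left alone the quarry would choose level 5 (marginal profit stays positive).
Efficient level: k* = 3 (marginal profit ≥ marginal dust damage through 3).
The vineyard must at least cover the quarry's forgone profit from cutting 5→3: 158 + 68 = 226.

$226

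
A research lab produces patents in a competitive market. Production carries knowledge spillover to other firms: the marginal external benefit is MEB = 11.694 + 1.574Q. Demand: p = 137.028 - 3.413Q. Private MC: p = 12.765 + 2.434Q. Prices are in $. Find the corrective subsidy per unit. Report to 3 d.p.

subsidy = $61.775 per unit

Social marginal cost = private MC − MEB = 1.071 + 0.860Q.
Set SMC = demand: 1.071 + 0.860Q = 137.028 - 3.413Q → Q* = 31.8177.
The Pigouvian subsidy equals MEB at Q*: 11.694 + 1.574×31.8177 = 61.7751.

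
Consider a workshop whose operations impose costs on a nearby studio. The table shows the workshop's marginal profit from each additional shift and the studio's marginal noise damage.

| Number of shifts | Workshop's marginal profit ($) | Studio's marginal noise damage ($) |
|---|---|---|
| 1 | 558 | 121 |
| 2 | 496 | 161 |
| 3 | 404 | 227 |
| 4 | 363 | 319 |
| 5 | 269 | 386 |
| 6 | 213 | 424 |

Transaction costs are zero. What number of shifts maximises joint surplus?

4

Bargaining reaches the level where marginal profit last exceeds marginal noise damage.
That holds through level 4 (363 ≥ 319) but not at 5 (269 < 386).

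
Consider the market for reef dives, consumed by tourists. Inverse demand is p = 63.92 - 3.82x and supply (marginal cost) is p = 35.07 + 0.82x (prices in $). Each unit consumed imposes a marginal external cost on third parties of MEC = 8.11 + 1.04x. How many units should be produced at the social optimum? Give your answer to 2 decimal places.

Social marginal benefit = demand − MEC = 55.81 - 4.86x.
Set SMB = MC: 55.81 - 4.86x = 35.07 + 0.82x → x* = 3.6514.

x* = 3.65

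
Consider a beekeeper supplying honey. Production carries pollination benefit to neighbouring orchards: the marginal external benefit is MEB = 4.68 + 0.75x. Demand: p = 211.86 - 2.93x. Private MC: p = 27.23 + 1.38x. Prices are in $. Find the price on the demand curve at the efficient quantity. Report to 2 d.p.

Social marginal cost = private MC − MEB = 22.55 + 0.63x.
Set SMC = demand: 22.55 + 0.63x = 211.86 - 2.93x → x* = 53.1770.
Consumer price on the demand curve at x*: 211.86 − 2.93×53.1770 = 56.0514.

P = $56.05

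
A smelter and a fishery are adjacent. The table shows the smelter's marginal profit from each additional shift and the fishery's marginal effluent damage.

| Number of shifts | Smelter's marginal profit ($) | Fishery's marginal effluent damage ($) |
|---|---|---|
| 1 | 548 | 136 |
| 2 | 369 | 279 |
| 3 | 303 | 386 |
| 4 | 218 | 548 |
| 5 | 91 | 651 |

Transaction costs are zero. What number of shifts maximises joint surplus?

Bargaining reaches the level where marginal profit last exceeds marginal effluent damage.
That holds through level 2 (369 ≥ 279) but not at 3 (303 < 386).

2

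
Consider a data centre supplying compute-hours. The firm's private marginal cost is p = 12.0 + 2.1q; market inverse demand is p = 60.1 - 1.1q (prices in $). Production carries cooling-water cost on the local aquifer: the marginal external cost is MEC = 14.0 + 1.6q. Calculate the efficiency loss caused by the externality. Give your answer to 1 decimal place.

Market equilibrium (private): 12.0 + 2.1q = 60.1 - 1.1q → q_m = 15.0313.
Social marginal cost = private MC + MEC = 26.0 + 3.7q.
Set SMC = demand: 26.0 + 3.7q = 60.1 - 1.1q → q* = 7.1042.
Height of the DWL triangle at q_m is SMC(q_m) − demand(q_m) = MEC(q_m) = 38.0500.
DWL = ½ × 7.9271 × 38.0500 = 150.8131.

DWL = $150.8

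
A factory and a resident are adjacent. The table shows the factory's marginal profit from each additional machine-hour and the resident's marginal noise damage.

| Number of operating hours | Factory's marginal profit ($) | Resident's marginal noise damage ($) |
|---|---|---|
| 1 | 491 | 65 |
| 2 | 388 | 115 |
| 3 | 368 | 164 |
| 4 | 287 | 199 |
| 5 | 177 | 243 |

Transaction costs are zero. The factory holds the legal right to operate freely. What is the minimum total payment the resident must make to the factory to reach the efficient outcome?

Left alone the factory would choose level 5 (marginal profit stays positive).
Efficient level: k* = 4 (marginal profit ≥ marginal noise damage through 4).
The resident must at least cover the factory's forgone profit from cutting 5→4: 177 = 177.

$177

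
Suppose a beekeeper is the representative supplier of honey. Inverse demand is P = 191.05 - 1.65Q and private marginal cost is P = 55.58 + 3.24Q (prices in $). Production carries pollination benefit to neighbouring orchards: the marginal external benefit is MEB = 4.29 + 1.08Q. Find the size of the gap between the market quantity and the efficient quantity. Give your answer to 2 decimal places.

Market equilibrium (private): 55.58 + 3.24Q = 191.05 - 1.65Q → Q_m = 27.7035.
Social marginal cost = private MC − MEB = 51.29 + 2.16Q.
Set SMC = demand: 51.29 + 2.16Q = 191.05 - 1.65Q → Q* = 36.6824.
Gap = |27.7035 − 36.6824| = 8.9789.

8.98 units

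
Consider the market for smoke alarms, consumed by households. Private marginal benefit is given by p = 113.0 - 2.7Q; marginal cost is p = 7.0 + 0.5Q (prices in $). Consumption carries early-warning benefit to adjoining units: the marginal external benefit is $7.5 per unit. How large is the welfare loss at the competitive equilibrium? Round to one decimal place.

Market equilibrium (private): 7.0 + 0.5Q = 113.0 - 2.7Q → Q_m = 33.1250.
Social marginal benefit = demand + MEB = 120.5 - 2.7Q.
Set SMB = MC: 120.5 - 2.7Q = 7.0 + 0.5Q → Q* = 35.4688.
The welfare-loss triangle has base |Q_m − Q*| and height MEB(Q_m) (the vertical gap between SMB and MC is zero at Q* and MEB at Q_m).
DWL = ½ × 2.3438 × 7.5000 = 8.7893.

DWL = $8.8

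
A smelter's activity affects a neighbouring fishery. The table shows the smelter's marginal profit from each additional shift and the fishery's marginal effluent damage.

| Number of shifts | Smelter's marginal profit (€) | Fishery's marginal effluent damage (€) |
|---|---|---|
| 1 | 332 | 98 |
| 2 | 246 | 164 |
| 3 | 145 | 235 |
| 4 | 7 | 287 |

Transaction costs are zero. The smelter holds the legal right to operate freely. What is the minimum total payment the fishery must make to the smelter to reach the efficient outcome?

€152

Left alone the smelter would choose level 4 (marginal profit stays positive).
Efficient level: k* = 2 (marginal profit ≥ marginal effluent damage through 2).
The fishery must at least cover the smelter's forgone profit from cutting 4→2: 145 + 7 = 152.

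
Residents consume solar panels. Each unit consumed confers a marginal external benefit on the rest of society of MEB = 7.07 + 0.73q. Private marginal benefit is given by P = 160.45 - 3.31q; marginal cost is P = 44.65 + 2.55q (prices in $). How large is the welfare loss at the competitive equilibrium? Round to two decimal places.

DWL = $45.04

Market equilibrium (private): 44.65 + 2.55q = 160.45 - 3.31q → q_m = 19.7611.
Social marginal benefit = demand + MEB = 167.52 - 2.58q.
Set SMB = MC: 167.52 - 2.58q = 44.65 + 2.55q → q* = 23.9513.
Height of the DWL triangle at q_m is SMB(q_m) − MC(q_m) = MEB(q_m) = 21.4956.
DWL = ½ × 4.1902 × 21.4956 = 45.0354.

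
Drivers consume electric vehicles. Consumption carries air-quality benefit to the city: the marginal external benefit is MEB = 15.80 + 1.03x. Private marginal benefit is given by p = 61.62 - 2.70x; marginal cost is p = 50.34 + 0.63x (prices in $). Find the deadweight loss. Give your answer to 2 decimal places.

Market equilibrium (private): 50.34 + 0.63x = 61.62 - 2.70x → x_m = 3.3874.
Social marginal benefit = demand + MEB = 77.42 - 1.67x.
Set SMB = MC: 77.42 - 1.67x = 50.34 + 0.63x → x* = 11.7739.
The welfare-loss triangle has base |x_m − x*| and height MEB(x_m) (the vertical gap between SMB and MC is zero at x* and MEB at x_m).
DWL = ½ × 8.3865 × 19.2890 = 80.8836.

DWL = $80.88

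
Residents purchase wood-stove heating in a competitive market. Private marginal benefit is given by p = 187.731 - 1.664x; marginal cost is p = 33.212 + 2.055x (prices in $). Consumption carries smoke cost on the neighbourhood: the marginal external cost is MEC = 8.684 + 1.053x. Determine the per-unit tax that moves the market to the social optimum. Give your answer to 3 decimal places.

tax = $40.864 per unit

Social marginal benefit = demand − MEC = 179.047 - 2.717x.
Set SMB = MC: 179.047 - 2.717x = 33.212 + 2.055x → x* = 30.5606.
The Pigouvian tax equals MEC at x*: 8.684 + 1.053×30.5606 = 40.8643.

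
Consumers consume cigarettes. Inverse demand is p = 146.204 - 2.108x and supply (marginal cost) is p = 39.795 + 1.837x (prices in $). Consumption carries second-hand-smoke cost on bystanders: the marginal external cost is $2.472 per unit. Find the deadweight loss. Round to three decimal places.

DWL = $0.774

Market equilibrium (private): 39.795 + 1.837x = 146.204 - 2.108x → x_m = 26.9731.
Social marginal benefit = demand − MEC = 143.732 - 2.108x.
Set SMB = MC: 143.732 - 2.108x = 39.795 + 1.837x → x* = 26.3465.
The loss is the area between SMB and MC from x* to x_m; with linear curves that's a triangle of height MEC(x_m).
DWL = ½ × 0.6266 × 2.4720 = 0.7745.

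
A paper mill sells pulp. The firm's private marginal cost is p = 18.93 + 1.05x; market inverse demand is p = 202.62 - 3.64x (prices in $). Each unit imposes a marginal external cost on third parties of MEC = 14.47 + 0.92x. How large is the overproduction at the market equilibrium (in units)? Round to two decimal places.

Market equilibrium (private): 18.93 + 1.05x = 202.62 - 3.64x → x_m = 39.1663.
Social marginal cost = private MC + MEC = 33.40 + 1.97x.
Set SMC = demand: 33.40 + 1.97x = 202.62 - 3.64x → x* = 30.1640.
Gap = |39.1663 − 30.1640| = 9.0023.

9.00 units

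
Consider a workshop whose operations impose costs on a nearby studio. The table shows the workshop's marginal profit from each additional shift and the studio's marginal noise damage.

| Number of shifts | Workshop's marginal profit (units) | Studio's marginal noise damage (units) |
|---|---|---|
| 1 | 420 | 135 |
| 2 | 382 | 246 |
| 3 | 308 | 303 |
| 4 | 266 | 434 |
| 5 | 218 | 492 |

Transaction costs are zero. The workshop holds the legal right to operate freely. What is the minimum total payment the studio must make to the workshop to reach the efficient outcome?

Left alone the workshop would choose level 5 (marginal profit stays positive).
Efficient level: k* = 3 (marginal profit ≥ marginal noise damage through 3).
The studio must at least cover the workshop's forgone profit from cutting 5→3: 266 + 218 = 484.

484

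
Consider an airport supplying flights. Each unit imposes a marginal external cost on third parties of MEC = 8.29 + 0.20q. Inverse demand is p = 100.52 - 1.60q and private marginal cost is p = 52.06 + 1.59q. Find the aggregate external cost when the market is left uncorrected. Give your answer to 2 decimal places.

Market equilibrium (private): 52.06 + 1.59q = 100.52 - 1.60q → q_m = 15.1912.
Total external cost = ∫₀^{q_m} (8.29 + 0.20q) dq = 8.29×15.1912 + ½×0.20×15.1912² = 149.0123.

149.01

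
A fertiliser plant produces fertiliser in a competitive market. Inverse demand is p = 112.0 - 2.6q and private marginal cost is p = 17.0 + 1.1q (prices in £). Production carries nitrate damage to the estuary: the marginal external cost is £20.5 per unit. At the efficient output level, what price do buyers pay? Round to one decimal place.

P = £59.6

Social marginal cost = private MC + MEC = 37.5 + 1.1q.
Set SMC = demand: 37.5 + 1.1q = 112.0 - 2.6q → q* = 20.1351.
Consumer price on the demand curve at q*: 112.0 − 2.6×20.1351 = 59.6487.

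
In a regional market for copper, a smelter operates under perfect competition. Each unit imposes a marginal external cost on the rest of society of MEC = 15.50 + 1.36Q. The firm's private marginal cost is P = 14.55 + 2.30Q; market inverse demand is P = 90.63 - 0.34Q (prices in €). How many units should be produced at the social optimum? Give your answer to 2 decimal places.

Q* = 15.15

Social marginal cost = private MC + MEC = 30.05 + 3.66Q.
Set SMC = demand: 30.05 + 3.66Q = 90.63 - 0.34Q → Q* = 15.1450.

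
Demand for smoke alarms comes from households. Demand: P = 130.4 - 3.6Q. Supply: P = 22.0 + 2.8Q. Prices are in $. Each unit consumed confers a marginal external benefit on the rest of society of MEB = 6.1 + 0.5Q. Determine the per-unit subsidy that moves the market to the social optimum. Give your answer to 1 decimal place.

subsidy = $15.8 per unit

Social marginal benefit = demand + MEB = 136.5 - 3.1Q.
Set SMB = MC: 136.5 - 3.1Q = 22.0 + 2.8Q → Q* = 19.4068.
The Pigouvian subsidy equals MEB at Q*: 6.1 + 0.5×19.4068 = 15.8034.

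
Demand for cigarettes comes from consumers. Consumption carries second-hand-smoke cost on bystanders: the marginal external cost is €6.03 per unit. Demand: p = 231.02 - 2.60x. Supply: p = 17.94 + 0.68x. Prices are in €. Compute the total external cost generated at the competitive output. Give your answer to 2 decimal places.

Market equilibrium (private): 17.94 + 0.68x = 231.02 - 2.60x → x_m = 64.9634.
Total external cost = MEC × x_m = 6.03 × 64.9634 = 391.7293.

€391.73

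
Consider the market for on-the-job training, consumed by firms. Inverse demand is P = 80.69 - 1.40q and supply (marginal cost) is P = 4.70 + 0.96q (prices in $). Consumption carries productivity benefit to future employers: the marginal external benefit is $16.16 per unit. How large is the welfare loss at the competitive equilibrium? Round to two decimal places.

DWL = $55.33

Market equilibrium (private): 4.70 + 0.96q = 80.69 - 1.40q → q_m = 32.1992.
Social marginal benefit = demand + MEB = 96.85 - 1.40q.
Set SMB = MC: 96.85 - 1.40q = 4.70 + 0.96q → q* = 39.0466.
The loss is the area between SMB and MC from q* to q_m; with linear curves that's a triangle of height MEB(q_m).
DWL = ½ × 6.8474 × 16.1600 = 55.3270.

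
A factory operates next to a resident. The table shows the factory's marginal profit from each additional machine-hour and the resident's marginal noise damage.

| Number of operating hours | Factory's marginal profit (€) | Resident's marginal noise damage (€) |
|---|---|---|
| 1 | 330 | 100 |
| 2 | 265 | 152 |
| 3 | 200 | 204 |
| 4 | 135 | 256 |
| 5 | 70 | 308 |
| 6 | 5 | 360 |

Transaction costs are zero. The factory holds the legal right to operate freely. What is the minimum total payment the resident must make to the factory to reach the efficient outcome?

Left alone the factory would choose level 6 (marginal profit stays positive).
Efficient level: k* = 2 (marginal profit ≥ marginal noise damage through 2).
The resident must at least cover the factory's forgone profit from cutting 6→2: 200 + 135 + 70 + 5 = 410.

€410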